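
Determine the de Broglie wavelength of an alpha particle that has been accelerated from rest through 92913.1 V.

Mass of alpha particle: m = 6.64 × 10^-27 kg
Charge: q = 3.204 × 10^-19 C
3.33 × 10^-14 m

When a particle is accelerated through voltage V, it gains kinetic energy KE = qV.

The de Broglie wavelength is then λ = h/√(2mqV):

λ = h/√(2mqV)
λ = (6.626 × 10^-34 J·s) / √(2 × 6.64 × 10^-27 kg × 3.204 × 10^-19 C × 92913.1 V)
λ = 3.33 × 10^-14 m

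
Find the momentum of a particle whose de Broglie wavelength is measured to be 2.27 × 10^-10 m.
2.92 × 10^-24 kg·m/s

From the de Broglie relation λ = h/p, we solve for p:

p = h/λ
p = (6.626 × 10^-34 J·s) / (2.27 × 10^-10 m)
p = 2.92 × 10^-24 kg·m/s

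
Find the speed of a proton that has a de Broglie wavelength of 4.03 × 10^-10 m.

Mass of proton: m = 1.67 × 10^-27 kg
9.85 × 10^2 m/s

From the de Broglie relation λ = h/(mv), we solve for v:

v = h/(mλ)
v = (6.626 × 10^-34 J·s) / (1.67 × 10^-27 kg × 4.03 × 10^-10 m)
v = 9.85 × 10^2 m/s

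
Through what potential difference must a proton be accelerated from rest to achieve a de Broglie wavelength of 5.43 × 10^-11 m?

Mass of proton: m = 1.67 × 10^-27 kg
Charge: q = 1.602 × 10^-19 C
2.78 × 10^-1 V

From λ = h/√(2mqV), we solve for V:

λ² = h²/(2mqV)
V = h²/(2mqλ²)
V = (6.626 × 10^-34 J·s)² / (2 × 1.67 × 10^-27 kg × 1.602 × 10^-19 C × (5.43 × 10^-11 m)²)
V = 2.78 × 10^-1 V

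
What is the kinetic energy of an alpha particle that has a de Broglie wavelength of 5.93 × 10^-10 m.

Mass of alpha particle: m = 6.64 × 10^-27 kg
9.40 × 10^-23 J (or 5.87 × 10^-4 eV)

From λ = h/√(2mKE), we solve for KE:

λ² = h²/(2mKE)
KE = h²/(2mλ²)
KE = (6.626 × 10^-34 J·s)² / (2 × 6.64 × 10^-27 kg × (5.93 × 10^-10 m)²)
KE = 9.40 × 10^-23 J
KE = 5.87 × 10^-4 eV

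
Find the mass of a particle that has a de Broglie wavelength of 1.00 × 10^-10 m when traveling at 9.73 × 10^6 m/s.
6.81 × 10^-31 kg

From the de Broglie relation λ = h/(mv), we solve for m:

m = h/(λv)
m = (6.626 × 10^-34 J·s) / (1.00 × 10^-10 m × 9.73 × 10^6 m/s)
m = 6.81 × 10^-31 kg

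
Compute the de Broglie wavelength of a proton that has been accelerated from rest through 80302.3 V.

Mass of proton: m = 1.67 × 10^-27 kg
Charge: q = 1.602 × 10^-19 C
1.01 × 10^-13 m

When a particle is accelerated through voltage V, it gains kinetic energy KE = qV.

The de Broglie wavelength is then λ = h/√(2mqV):

λ = h/√(2mqV)
λ = (6.626 × 10^-34 J·s) / √(2 × 1.67 × 10^-27 kg × 1.602 × 10^-19 C × 80302.3 V)
λ = 1.01 × 10^-13 m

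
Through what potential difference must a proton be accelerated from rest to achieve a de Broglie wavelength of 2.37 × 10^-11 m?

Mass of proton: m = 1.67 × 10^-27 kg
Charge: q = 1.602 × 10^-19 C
1.46 V

From λ = h/√(2mqV), we solve for V:

λ² = h²/(2mqV)
V = h²/(2mqλ²)
V = (6.626 × 10^-34 J·s)² / (2 × 1.67 × 10^-27 kg × 1.602 × 10^-19 C × (2.37 × 10^-11 m)²)
V = 1.46 V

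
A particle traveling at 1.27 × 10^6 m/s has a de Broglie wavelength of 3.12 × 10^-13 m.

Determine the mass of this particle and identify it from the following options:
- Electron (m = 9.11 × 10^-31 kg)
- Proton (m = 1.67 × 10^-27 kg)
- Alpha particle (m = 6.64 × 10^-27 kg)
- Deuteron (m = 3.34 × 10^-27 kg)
The particle is a proton.

From λ = h/(mv), solve for mass:

m = h/(λv)
m = (6.626 × 10^-34 J·s) / (3.12 × 10^-13 m × 1.27 × 10^6 m/s)
m = 1.67 × 10^-27 kg

Comparing with the listed masses, this is closest to a proton.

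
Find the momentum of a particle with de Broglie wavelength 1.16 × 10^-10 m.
5.71 × 10^-24 kg·m/s

From the de Broglie relation λ = h/p, we solve for p:

p = h/λ
p = (6.626 × 10^-34 J·s) / (1.16 × 10^-10 m)
p = 5.71 × 10^-24 kg·m/s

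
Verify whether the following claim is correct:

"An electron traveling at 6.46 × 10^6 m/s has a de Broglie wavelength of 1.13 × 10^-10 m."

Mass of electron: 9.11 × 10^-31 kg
True

The claim is correct.

Using λ = h/(mv):
λ = (6.626 × 10^-34 J·s) / (9.11 × 10^-31 kg × 6.46 × 10^6 m/s)
λ = 1.13 × 10^-10 m

This matches the claimed value.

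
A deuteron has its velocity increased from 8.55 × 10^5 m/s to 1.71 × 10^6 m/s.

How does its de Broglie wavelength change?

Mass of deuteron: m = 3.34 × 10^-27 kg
The wavelength decreases by a factor of 2.

Using λ = h/(mv):

Initial wavelength: λ₁ = h/(mv₁) = 2.32 × 10^-13 m
Final wavelength: λ₂ = h/(mv₂) = 1.16 × 10^-13 m

Since λ ∝ 1/v, when velocity increases by a factor of 2, the wavelength decreases by a factor of 2.

λ₂/λ₁ = v₁/v₂ = 1/2

The wavelength decreases by a factor of 2.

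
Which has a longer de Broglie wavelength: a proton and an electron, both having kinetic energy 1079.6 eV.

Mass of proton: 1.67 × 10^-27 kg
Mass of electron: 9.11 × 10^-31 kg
The electron has the longer wavelength.

Using λ = h/√(2mKE):

For proton: λ₁ = h/√(2m₁KE) = 8.72 × 10^-13 m
For electron: λ₂ = h/√(2m₂KE) = 3.73 × 10^-11 m

Since λ ∝ 1/√m at constant kinetic energy, the lighter particle has the longer wavelength.

The electron has the longer de Broglie wavelength.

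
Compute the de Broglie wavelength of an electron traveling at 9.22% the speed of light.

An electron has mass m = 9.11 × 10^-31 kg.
2.63 × 10^-11 m

Using the de Broglie relation λ = h/(mv):

v = 9.22% × c = 2.764 × 10^7 m/s

λ = h/(mv)
λ = (6.626 × 10^-34 J·s) / (9.11 × 10^-31 kg × 2.764 × 10^7 m/s)
λ = 2.63 × 10^-11 m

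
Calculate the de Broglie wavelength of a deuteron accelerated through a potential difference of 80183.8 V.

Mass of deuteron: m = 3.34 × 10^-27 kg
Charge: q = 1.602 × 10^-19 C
7.15 × 10^-14 m

When a particle is accelerated through voltage V, it gains kinetic energy KE = qV.

The de Broglie wavelength is then λ = h/√(2mqV):

λ = h/√(2mqV)
λ = (6.626 × 10^-34 J·s) / √(2 × 3.34 × 10^-27 kg × 1.602 × 10^-19 C × 80183.8 V)
λ = 7.15 × 10^-14 m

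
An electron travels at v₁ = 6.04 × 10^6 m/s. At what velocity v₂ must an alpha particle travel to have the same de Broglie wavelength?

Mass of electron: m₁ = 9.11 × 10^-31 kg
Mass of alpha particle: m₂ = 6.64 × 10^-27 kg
v₂ = 8.29 × 10^2 m/s

For equal de Broglie wavelengths: λ₁ = λ₂

h/(m₁v₁) = h/(m₂v₂)
m₁v₁ = m₂v₂
v₂ = v₁ · (m₁/m₂)

v₂ = 6.04 × 10^6 m/s × (9.11 × 10^-31 kg / 6.64 × 10^-27 kg)
v₂ = 8.29 × 10^2 m/s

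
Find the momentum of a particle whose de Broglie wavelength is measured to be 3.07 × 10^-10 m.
2.16 × 10^-24 kg·m/s

From the de Broglie relation λ = h/p, we solve for p:

p = h/λ
p = (6.626 × 10^-34 J·s) / (3.07 × 10^-10 m)
p = 2.16 × 10^-24 kg·m/s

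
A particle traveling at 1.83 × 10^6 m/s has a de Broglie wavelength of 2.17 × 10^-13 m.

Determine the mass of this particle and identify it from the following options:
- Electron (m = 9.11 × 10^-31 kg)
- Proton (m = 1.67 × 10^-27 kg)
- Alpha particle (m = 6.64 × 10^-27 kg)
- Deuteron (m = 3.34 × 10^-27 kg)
The particle is a proton.

From λ = h/(mv), solve for mass:

m = h/(λv)
m = (6.626 × 10^-34 J·s) / (2.17 × 10^-13 m × 1.83 × 10^6 m/s)
m = 1.67 × 10^-27 kg

Comparing with the listed masses, this is closest to a proton.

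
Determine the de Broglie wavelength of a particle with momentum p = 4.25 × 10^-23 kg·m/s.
1.56 × 10^-11 m

Using the de Broglie relation λ = h/p:

λ = h/p
λ = (6.626 × 10^-34 J·s) / (4.25 × 10^-23 kg·m/s)
λ = 1.56 × 10^-11 m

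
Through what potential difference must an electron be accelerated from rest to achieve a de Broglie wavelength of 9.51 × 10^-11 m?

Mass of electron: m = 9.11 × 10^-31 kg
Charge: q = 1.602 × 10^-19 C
166 V

From λ = h/√(2mqV), we solve for V:

λ² = h²/(2mqV)
V = h²/(2mqλ²)
V = (6.626 × 10^-34 J·s)² / (2 × 9.11 × 10^-31 kg × 1.602 × 10^-19 C × (9.51 × 10^-11 m)²)
V = 166 V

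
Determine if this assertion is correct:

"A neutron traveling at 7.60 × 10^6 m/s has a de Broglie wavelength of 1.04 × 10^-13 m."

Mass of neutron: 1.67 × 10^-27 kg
False

The claim is incorrect.

Using λ = h/(mv):
λ = (6.626 × 10^-34 J·s) / (1.67 × 10^-27 kg × 7.60 × 10^6 m/s)
λ = 5.22 × 10^-14 m

The actual wavelength differs from the claimed 1.04 × 10^-13 m.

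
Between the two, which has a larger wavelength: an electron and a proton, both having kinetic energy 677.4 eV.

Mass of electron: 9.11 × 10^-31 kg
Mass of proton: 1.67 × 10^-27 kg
The electron has the longer wavelength.

Using λ = h/√(2mKE):

For electron: λ₁ = h/√(2m₁KE) = 4.71 × 10^-11 m
For proton: λ₂ = h/√(2m₂KE) = 1.10 × 10^-12 m

Since λ ∝ 1/√m at constant kinetic energy, the lighter particle has the longer wavelength.

The electron has the longer de Broglie wavelength.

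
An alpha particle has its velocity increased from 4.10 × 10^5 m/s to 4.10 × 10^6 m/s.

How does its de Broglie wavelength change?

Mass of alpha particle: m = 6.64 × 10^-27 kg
The wavelength decreases by a factor of 10.

Using λ = h/(mv):

Initial wavelength: λ₁ = h/(mv₁) = 2.43 × 10^-13 m
Final wavelength: λ₂ = h/(mv₂) = 2.43 × 10^-14 m

Since λ ∝ 1/v, when velocity increases by a factor of 10, the wavelength decreases by a factor of 10.

λ₂/λ₁ = v₁/v₂ = 1/10

The wavelength decreases by a factor of 10.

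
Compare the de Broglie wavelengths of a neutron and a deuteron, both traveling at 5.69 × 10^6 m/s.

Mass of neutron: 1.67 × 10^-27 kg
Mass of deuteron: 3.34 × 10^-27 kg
The neutron has the longer wavelength.

Using λ = h/(mv), since both particles have the same velocity, the wavelength depends only on mass.

For neutron: λ₁ = h/(m₁v) = 6.97 × 10^-14 m
For deuteron: λ₂ = h/(m₂v) = 3.49 × 10^-14 m

Since λ ∝ 1/m at constant velocity, the lighter particle has the longer wavelength.

The neutron has the longer de Broglie wavelength.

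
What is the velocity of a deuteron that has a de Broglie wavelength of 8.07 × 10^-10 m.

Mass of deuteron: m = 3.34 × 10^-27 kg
2.46 × 10^2 m/s

From the de Broglie relation λ = h/(mv), we solve for v:

v = h/(mλ)
v = (6.626 × 10^-34 J·s) / (3.34 × 10^-27 kg × 8.07 × 10^-10 m)
v = 2.46 × 10^2 m/s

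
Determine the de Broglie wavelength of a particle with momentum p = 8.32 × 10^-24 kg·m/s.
7.96 × 10^-11 m

Using the de Broglie relation λ = h/p:

λ = h/p
λ = (6.626 × 10^-34 J·s) / (8.32 × 10^-24 kg·m/s)
λ = 7.96 × 10^-11 m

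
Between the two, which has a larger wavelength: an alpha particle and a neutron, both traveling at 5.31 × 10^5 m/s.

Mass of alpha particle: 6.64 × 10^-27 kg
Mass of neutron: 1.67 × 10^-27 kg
The neutron has the longer wavelength.

Using λ = h/(mv), since both particles have the same velocity, the wavelength depends only on mass.

For alpha particle: λ₁ = h/(m₁v) = 1.88 × 10^-13 m
For neutron: λ₂ = h/(m₂v) = 7.47 × 10^-13 m

Since λ ∝ 1/m at constant velocity, the lighter particle has the longer wavelength.

The neutron has the longer de Broglie wavelength.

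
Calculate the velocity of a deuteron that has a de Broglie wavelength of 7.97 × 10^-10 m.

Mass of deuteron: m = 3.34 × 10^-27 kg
2.49 × 10^2 m/s

From the de Broglie relation λ = h/(mv), we solve for v:

v = h/(mλ)
v = (6.626 × 10^-34 J·s) / (3.34 × 10^-27 kg × 7.97 × 10^-10 m)
v = 2.49 × 10^2 m/s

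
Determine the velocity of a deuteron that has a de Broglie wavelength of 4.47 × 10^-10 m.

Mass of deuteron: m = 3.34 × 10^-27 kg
4.44 × 10^2 m/s

From the de Broglie relation λ = h/(mv), we solve for v:

v = h/(mλ)
v = (6.626 × 10^-34 J·s) / (3.34 × 10^-27 kg × 4.47 × 10^-10 m)
v = 4.44 × 10^2 m/s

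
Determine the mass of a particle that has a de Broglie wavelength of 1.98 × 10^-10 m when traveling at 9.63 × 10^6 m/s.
3.48 × 10^-31 kg

From the de Broglie relation λ = h/(mv), we solve for m:

m = h/(λv)
m = (6.626 × 10^-34 J·s) / (1.98 × 10^-10 m × 9.63 × 10^6 m/s)
m = 3.48 × 10^-31 kg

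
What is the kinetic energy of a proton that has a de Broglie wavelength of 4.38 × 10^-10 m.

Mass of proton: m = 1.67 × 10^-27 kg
6.85 × 10^-22 J (or 4.28 × 10^-3 eV)

From λ = h/√(2mKE), we solve for KE:

λ² = h²/(2mKE)
KE = h²/(2mλ²)
KE = (6.626 × 10^-34 J·s)² / (2 × 1.67 × 10^-27 kg × (4.38 × 10^-10 m)²)
KE = 6.85 × 10^-22 J
KE = 4.28 × 10^-3 eV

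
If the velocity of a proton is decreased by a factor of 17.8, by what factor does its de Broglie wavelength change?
The wavelength increases by a factor of 17.8.

From λ = h/(mv), the wavelength is inversely proportional to velocity:

λ ∝ 1/v

If v → v/17.8, then λ → 17.8λ

When velocity is decreased by a factor of 17.8, the wavelength increases by a factor of 17.8.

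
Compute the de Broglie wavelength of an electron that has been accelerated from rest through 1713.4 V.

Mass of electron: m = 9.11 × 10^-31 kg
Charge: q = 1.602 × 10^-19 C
2.96 × 10^-11 m

When a particle is accelerated through voltage V, it gains kinetic energy KE = qV.

The de Broglie wavelength is then λ = h/√(2mqV):

λ = h/√(2mqV)
λ = (6.626 × 10^-34 J·s) / √(2 × 9.11 × 10^-31 kg × 1.602 × 10^-19 C × 1713.4 V)
λ = 2.96 × 10^-11 m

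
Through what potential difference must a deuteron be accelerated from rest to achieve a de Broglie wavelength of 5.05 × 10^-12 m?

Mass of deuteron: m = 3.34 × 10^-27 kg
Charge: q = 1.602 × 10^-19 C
16.1 V

From λ = h/√(2mqV), we solve for V:

λ² = h²/(2mqV)
V = h²/(2mqλ²)
V = (6.626 × 10^-34 J·s)² / (2 × 3.34 × 10^-27 kg × 1.602 × 10^-19 C × (5.05 × 10^-12 m)²)
V = 16.1 V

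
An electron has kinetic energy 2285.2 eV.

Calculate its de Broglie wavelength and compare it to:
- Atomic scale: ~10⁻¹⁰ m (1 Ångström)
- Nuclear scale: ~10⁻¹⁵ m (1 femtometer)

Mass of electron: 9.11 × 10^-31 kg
λ = 2.57 × 10^-11 m, which is between nuclear and atomic scales.

Using λ = h/√(2mKE):

KE = 2285.2 eV = 3.661 × 10^-16 J

λ = h/√(2mKE)
λ = (6.626 × 10^-34 J·s) / √(2 × 9.11 × 10^-31 kg × 3.661 × 10^-16 J)
λ = 2.57 × 10^-11 m

Comparison:
- Atomic scale (10⁻¹⁰ m): λ is 0.26× this size
- Nuclear scale (10⁻¹⁵ m): λ is 2.6e+04× this size

The wavelength is between nuclear and atomic scales.

This wavelength is appropriate for probing atomic structure but too large for nuclear physics experiments.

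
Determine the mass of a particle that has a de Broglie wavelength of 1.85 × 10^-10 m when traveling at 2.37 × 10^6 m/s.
1.51 × 10^-30 kg

From the de Broglie relation λ = h/(mv), we solve for m:

m = h/(λv)
m = (6.626 × 10^-34 J·s) / (1.85 × 10^-10 m × 2.37 × 10^6 m/s)
m = 1.51 × 10^-30 kg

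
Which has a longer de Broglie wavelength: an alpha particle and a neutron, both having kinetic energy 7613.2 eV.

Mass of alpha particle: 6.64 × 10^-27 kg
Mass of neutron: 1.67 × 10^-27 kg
The neutron has the longer wavelength.

Using λ = h/√(2mKE):

For alpha particle: λ₁ = h/√(2m₁KE) = 1.65 × 10^-13 m
For neutron: λ₂ = h/√(2m₂KE) = 3.28 × 10^-13 m

Since λ ∝ 1/√m at constant kinetic energy, the lighter particle has the longer wavelength.

The neutron has the longer de Broglie wavelength.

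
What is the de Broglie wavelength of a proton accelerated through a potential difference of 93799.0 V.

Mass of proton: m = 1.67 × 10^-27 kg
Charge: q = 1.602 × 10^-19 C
9.35 × 10^-14 m

When a particle is accelerated through voltage V, it gains kinetic energy KE = qV.

The de Broglie wavelength is then λ = h/√(2mqV):

λ = h/√(2mqV)
λ = (6.626 × 10^-34 J·s) / √(2 × 1.67 × 10^-27 kg × 1.602 × 10^-19 C × 93799.0 V)
λ = 9.35 × 10^-14 m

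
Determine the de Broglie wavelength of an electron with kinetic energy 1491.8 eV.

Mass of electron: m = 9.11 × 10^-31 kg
3.18 × 10^-11 m

Using λ = h/√(2mKE):

First convert KE to Joules: KE = 1491.8 eV = 2.390 × 10^-16 J

λ = h/√(2mKE)
λ = (6.626 × 10^-34 J·s) / √(2 × 9.11 × 10^-31 kg × 2.390 × 10^-16 J)
λ = 3.18 × 10^-11 m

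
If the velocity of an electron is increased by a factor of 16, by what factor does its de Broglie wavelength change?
The wavelength decreases by a factor of 16.

From λ = h/(mv), the wavelength is inversely proportional to velocity:

λ ∝ 1/v

If v → 16v, then λ → λ/16

When velocity is increased by a factor of 16, the wavelength decreases by a factor of 16.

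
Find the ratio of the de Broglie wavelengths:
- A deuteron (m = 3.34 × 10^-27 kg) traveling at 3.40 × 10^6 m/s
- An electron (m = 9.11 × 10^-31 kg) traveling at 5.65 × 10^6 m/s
λ₁/λ₂ = 4.53 × 10^-4

Using λ = h/(mv):

λ₁ = h/(m₁v₁) = 5.83 × 10^-14 m
λ₂ = h/(m₂v₂) = 1.29 × 10^-10 m

Ratio λ₁/λ₂ = (m₂v₂)/(m₁v₁)
         = (9.11 × 10^-31 kg × 5.65 × 10^6 m/s) / (3.34 × 10^-27 kg × 3.40 × 10^6 m/s)
         = 4.53 × 10^-4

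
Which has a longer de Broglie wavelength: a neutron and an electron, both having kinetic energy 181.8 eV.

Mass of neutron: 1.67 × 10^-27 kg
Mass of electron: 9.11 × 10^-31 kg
The electron has the longer wavelength.

Using λ = h/√(2mKE):

For neutron: λ₁ = h/√(2m₁KE) = 2.12 × 10^-12 m
For electron: λ₂ = h/√(2m₂KE) = 9.10 × 10^-11 m

Since λ ∝ 1/√m at constant kinetic energy, the lighter particle has the longer wavelength.

The electron has the longer de Broglie wavelength.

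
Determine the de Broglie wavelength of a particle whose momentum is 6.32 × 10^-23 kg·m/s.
1.05 × 10^-11 m

Using the de Broglie relation λ = h/p:

λ = h/p
λ = (6.626 × 10^-34 J·s) / (6.32 × 10^-23 kg·m/s)
λ = 1.05 × 10^-11 m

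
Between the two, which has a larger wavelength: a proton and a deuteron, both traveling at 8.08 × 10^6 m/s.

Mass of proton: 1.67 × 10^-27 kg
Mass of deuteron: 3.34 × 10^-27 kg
The proton has the longer wavelength.

Using λ = h/(mv), since both particles have the same velocity, the wavelength depends only on mass.

For proton: λ₁ = h/(m₁v) = 4.91 × 10^-14 m
For deuteron: λ₂ = h/(m₂v) = 2.46 × 10^-14 m

Since λ ∝ 1/m at constant velocity, the lighter particle has the longer wavelength.

The proton has the longer de Broglie wavelength.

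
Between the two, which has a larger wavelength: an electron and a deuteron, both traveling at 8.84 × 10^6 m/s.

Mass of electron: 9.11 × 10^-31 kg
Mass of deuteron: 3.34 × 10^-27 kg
The electron has the longer wavelength.

Using λ = h/(mv), since both particles have the same velocity, the wavelength depends only on mass.

For electron: λ₁ = h/(m₁v) = 8.23 × 10^-11 m
For deuteron: λ₂ = h/(m₂v) = 2.24 × 10^-14 m

Since λ ∝ 1/m at constant velocity, the lighter particle has the longer wavelength.

The electron has the longer de Broglie wavelength.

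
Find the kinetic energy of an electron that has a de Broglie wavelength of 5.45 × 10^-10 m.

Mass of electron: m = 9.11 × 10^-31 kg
8.11 × 10^-19 J (or 5.06 eV)

From λ = h/√(2mKE), we solve for KE:

λ² = h²/(2mKE)
KE = h²/(2mλ²)
KE = (6.626 × 10^-34 J·s)² / (2 × 9.11 × 10^-31 kg × (5.45 × 10^-10 m)²)
KE = 8.11 × 10^-19 J
KE = 5.06 eV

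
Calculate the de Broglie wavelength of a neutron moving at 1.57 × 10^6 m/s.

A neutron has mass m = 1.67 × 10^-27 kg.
2.53 × 10^-13 m

Using the de Broglie relation λ = h/(mv):

λ = h/(mv)
λ = (6.626 × 10^-34 J·s) / (1.67 × 10^-27 kg × 1.57 × 10^6 m/s)
λ = 2.53 × 10^-13 m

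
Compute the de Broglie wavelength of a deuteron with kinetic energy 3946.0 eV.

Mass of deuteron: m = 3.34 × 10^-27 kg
3.22 × 10^-13 m

Using λ = h/√(2mKE):

First convert KE to Joules: KE = 3946.0 eV = 6.322 × 10^-16 J

λ = h/√(2mKE)
λ = (6.626 × 10^-34 J·s) / √(2 × 3.34 × 10^-27 kg × 6.322 × 10^-16 J)
λ = 3.22 × 10^-13 m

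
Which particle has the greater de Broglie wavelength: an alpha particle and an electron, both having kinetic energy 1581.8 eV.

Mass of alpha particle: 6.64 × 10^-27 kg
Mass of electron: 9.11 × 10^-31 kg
The electron has the longer wavelength.

Using λ = h/√(2mKE):

For alpha particle: λ₁ = h/√(2m₁KE) = 3.61 × 10^-13 m
For electron: λ₂ = h/√(2m₂KE) = 3.08 × 10^-11 m

Since λ ∝ 1/√m at constant kinetic energy, the lighter particle has the longer wavelength.

The electron has the longer de Broglie wavelength.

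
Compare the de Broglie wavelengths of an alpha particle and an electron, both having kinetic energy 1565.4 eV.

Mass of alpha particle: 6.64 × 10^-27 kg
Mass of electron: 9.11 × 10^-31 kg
The electron has the longer wavelength.

Using λ = h/√(2mKE):

For alpha particle: λ₁ = h/√(2m₁KE) = 3.63 × 10^-13 m
For electron: λ₂ = h/√(2m₂KE) = 3.10 × 10^-11 m

Since λ ∝ 1/√m at constant kinetic energy, the lighter particle has the longer wavelength.

The electron has the longer de Broglie wavelength.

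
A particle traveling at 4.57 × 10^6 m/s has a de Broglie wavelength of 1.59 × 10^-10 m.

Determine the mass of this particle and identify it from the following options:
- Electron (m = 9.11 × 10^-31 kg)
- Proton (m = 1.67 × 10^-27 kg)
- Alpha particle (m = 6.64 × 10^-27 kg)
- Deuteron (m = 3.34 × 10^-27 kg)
The particle is an electron.

From λ = h/(mv), solve for mass:

m = h/(λv)
m = (6.626 × 10^-34 J·s) / (1.59 × 10^-10 m × 4.57 × 10^6 m/s)
m = 9.12 × 10^-31 kg

Comparing with the listed masses, this is closest to an electron.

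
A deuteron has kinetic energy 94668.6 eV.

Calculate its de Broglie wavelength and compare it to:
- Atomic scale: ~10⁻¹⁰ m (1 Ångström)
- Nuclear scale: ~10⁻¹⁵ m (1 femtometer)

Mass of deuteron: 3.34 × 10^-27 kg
λ = 6.58 × 10^-14 m, which is between nuclear and atomic scales.

Using λ = h/√(2mKE):

KE = 94668.6 eV = 1.517 × 10^-14 J

λ = h/√(2mKE)
λ = (6.626 × 10^-34 J·s) / √(2 × 3.34 × 10^-27 kg × 1.517 × 10^-14 J)
λ = 6.58 × 10^-14 m

Comparison:
- Atomic scale (10⁻¹⁰ m): λ is 0.00066× this size
- Nuclear scale (10⁻¹⁵ m): λ is 66× this size

The wavelength is between nuclear and atomic scales.

This wavelength is appropriate for probing atomic structure but too large for nuclear physics experiments.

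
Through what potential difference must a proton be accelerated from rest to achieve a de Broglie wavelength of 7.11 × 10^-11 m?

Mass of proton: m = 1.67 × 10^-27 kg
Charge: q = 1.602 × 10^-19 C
1.62 × 10^-1 V

From λ = h/√(2mqV), we solve for V:

λ² = h²/(2mqV)
V = h²/(2mqλ²)
V = (6.626 × 10^-34 J·s)² / (2 × 1.67 × 10^-27 kg × 1.602 × 10^-19 C × (7.11 × 10^-11 m)²)
V = 1.62 × 10^-1 V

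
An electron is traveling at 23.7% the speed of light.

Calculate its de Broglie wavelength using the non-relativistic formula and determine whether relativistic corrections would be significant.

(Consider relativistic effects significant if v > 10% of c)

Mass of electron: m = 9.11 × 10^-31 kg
Yes, relativistic corrections are needed.

Using the non-relativistic de Broglie formula λ = h/(mv):

v = 23.7% × c = 7.105 × 10^7 m/s

λ = h/(mv)
λ = (6.626 × 10^-34 J·s) / (9.11 × 10^-31 kg × 7.105 × 10^7 m/s)
λ = 1.02 × 10^-11 m

Since v = 23.7% of c > 10% of c, relativistic corrections ARE significant and the actual wavelength would differ from this non-relativistic estimate.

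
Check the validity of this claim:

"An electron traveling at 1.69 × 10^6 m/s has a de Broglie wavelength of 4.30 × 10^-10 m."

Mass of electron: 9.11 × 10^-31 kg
True

The claim is correct.

Using λ = h/(mv):
λ = (6.626 × 10^-34 J·s) / (9.11 × 10^-31 kg × 1.69 × 10^6 m/s)
λ = 4.30 × 10^-10 m

This matches the claimed value.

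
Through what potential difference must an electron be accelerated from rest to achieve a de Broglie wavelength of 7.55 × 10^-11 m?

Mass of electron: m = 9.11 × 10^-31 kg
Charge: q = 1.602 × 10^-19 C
264 V

From λ = h/√(2mqV), we solve for V:

λ² = h²/(2mqV)
V = h²/(2mqλ²)
V = (6.626 × 10^-34 J·s)² / (2 × 9.11 × 10^-31 kg × 1.602 × 10^-19 C × (7.55 × 10^-11 m)²)
V = 264 V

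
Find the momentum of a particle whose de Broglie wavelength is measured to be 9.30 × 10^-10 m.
7.12 × 10^-25 kg·m/s

From the de Broglie relation λ = h/p, we solve for p:

p = h/λ
p = (6.626 × 10^-34 J·s) / (9.30 × 10^-10 m)
p = 7.12 × 10^-25 kg·m/s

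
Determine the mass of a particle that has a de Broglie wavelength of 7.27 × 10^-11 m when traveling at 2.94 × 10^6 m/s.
3.10 × 10^-30 kg

From the de Broglie relation λ = h/(mv), we solve for m:

m = h/(λv)
m = (6.626 × 10^-34 J·s) / (7.27 × 10^-11 m × 2.94 × 10^6 m/s)
m = 3.10 × 10^-30 kg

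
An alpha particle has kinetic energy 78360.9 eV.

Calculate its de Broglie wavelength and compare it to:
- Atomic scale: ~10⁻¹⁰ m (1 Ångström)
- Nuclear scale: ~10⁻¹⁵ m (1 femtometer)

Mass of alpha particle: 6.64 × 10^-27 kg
λ = 5.13 × 10^-14 m, which is between nuclear and atomic scales.

Using λ = h/√(2mKE):

KE = 78360.9 eV = 1.255 × 10^-14 J

λ = h/√(2mKE)
λ = (6.626 × 10^-34 J·s) / √(2 × 6.64 × 10^-27 kg × 1.255 × 10^-14 J)
λ = 5.13 × 10^-14 m

Comparison:
- Atomic scale (10⁻¹⁰ m): λ is 0.00051× this size
- Nuclear scale (10⁻¹⁵ m): λ is 51× this size

The wavelength is between nuclear and atomic scales.

This wavelength is appropriate for probing atomic structure but too large for nuclear physics experiments.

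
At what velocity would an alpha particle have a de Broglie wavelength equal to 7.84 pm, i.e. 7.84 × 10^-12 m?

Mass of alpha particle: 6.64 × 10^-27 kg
1.27 × 10^4 m/s

From λ = h/(mv), solve for v:

v = h/(mλ)
v = (6.626 × 10^-34 J·s) / (6.64 × 10^-27 kg × 7.84 × 10^-12 m)
v = 1.27 × 10^4 m/s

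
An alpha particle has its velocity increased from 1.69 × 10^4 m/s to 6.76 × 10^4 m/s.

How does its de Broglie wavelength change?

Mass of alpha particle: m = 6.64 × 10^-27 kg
The wavelength decreases by a factor of 4.

Using λ = h/(mv):

Initial wavelength: λ₁ = h/(mv₁) = 5.90 × 10^-12 m
Final wavelength: λ₂ = h/(mv₂) = 1.48 × 10^-12 m

Since λ ∝ 1/v, when velocity increases by a factor of 4, the wavelength decreases by a factor of 4.

λ₂/λ₁ = v₁/v₂ = 1/4

The wavelength decreases by a factor of 4.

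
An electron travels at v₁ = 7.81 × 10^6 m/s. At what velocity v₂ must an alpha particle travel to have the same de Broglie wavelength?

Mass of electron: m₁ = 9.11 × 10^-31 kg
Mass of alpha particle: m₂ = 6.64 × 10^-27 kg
v₂ = 1.07 × 10^3 m/s

For equal de Broglie wavelengths: λ₁ = λ₂

h/(m₁v₁) = h/(m₂v₂)
m₁v₁ = m₂v₂
v₂ = v₁ · (m₁/m₂)

v₂ = 7.81 × 10^6 m/s × (9.11 × 10^-31 kg / 6.64 × 10^-27 kg)
v₂ = 1.07 × 10^3 m/s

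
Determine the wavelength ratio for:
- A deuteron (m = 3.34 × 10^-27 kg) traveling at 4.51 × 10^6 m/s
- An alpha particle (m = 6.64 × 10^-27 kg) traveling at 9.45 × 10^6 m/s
λ₁/λ₂ = 4.17

Using λ = h/(mv):

λ₁ = h/(m₁v₁) = 4.40 × 10^-14 m
λ₂ = h/(m₂v₂) = 1.06 × 10^-14 m

Ratio λ₁/λ₂ = (m₂v₂)/(m₁v₁)
         = (6.64 × 10^-27 kg × 9.45 × 10^6 m/s) / (3.34 × 10^-27 kg × 4.51 × 10^6 m/s)
         = 4.17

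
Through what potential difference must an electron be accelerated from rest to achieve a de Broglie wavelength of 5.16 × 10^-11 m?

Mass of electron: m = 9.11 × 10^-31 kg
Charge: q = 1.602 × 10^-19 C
565 V

From λ = h/√(2mqV), we solve for V:

λ² = h²/(2mqV)
V = h²/(2mqλ²)
V = (6.626 × 10^-34 J·s)² / (2 × 9.11 × 10^-31 kg × 1.602 × 10^-19 C × (5.16 × 10^-11 m)²)
V = 565 V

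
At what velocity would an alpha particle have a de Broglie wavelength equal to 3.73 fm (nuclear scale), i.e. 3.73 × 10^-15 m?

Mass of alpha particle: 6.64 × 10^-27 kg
2.68 × 10^7 m/s

From λ = h/(mv), solve for v:

v = h/(mλ)
v = (6.626 × 10^-34 J·s) / (6.64 × 10^-27 kg × 3.73 × 10^-15 m)
v = 2.68 × 10^7 m/s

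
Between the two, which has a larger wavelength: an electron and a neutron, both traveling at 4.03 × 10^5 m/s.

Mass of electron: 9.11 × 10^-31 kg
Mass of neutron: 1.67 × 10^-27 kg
The electron has the longer wavelength.

Using λ = h/(mv), since both particles have the same velocity, the wavelength depends only on mass.

For electron: λ₁ = h/(m₁v) = 1.80 × 10^-9 m
For neutron: λ₂ = h/(m₂v) = 9.85 × 10^-13 m

Since λ ∝ 1/m at constant velocity, the lighter particle has the longer wavelength.

The electron has the longer de Broglie wavelength.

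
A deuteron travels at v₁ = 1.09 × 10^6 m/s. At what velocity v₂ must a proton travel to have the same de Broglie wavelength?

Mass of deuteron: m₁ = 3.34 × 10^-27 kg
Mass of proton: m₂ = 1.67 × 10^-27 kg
v₂ = 2.18 × 10^6 m/s

For equal de Broglie wavelengths: λ₁ = λ₂

h/(m₁v₁) = h/(m₂v₂)
m₁v₁ = m₂v₂
v₂ = v₁ · (m₁/m₂)

v₂ = 1.09 × 10^6 m/s × (3.34 × 10^-27 kg / 1.67 × 10^-27 kg)
v₂ = 2.18 × 10^6 m/s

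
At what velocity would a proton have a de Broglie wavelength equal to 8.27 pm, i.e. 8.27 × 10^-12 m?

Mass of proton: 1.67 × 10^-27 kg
4.80 × 10^4 m/s

From λ = h/(mv), solve for v:

v = h/(mλ)
v = (6.626 × 10^-34 J·s) / (1.67 × 10^-27 kg × 8.27 × 10^-12 m)
v = 4.80 × 10^4 m/s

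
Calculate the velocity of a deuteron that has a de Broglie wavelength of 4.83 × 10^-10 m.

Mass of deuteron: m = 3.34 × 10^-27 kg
4.11 × 10^2 m/s

From the de Broglie relation λ = h/(mv), we solve for v:

v = h/(mλ)
v = (6.626 × 10^-34 J·s) / (3.34 × 10^-27 kg × 4.83 × 10^-10 m)
v = 4.11 × 10^2 m/s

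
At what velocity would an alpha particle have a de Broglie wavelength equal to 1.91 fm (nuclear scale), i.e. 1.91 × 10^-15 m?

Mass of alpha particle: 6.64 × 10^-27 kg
5.22 × 10^7 m/s

From λ = h/(mv), solve for v:

v = h/(mλ)
v = (6.626 × 10^-34 J·s) / (6.64 × 10^-27 kg × 1.91 × 10^-15 m)
v = 5.22 × 10^7 m/s

Note: This velocity is 17.4% of the speed of light, so relativistic corrections would be needed for a more accurate calculation.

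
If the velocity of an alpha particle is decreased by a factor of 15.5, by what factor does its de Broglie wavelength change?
The wavelength increases by a factor of 15.5.

From λ = h/(mv), the wavelength is inversely proportional to velocity:

λ ∝ 1/v

If v → v/15.5, then λ → 15.5λ

When velocity is decreased by a factor of 15.5, the wavelength increases by a factor of 15.5.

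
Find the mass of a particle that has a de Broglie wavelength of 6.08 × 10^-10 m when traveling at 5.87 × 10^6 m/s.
1.86 × 10^-31 kg

From the de Broglie relation λ = h/(mv), we solve for m:

m = h/(λv)
m = (6.626 × 10^-34 J·s) / (6.08 × 10^-10 m × 5.87 × 10^6 m/s)
m = 1.86 × 10^-31 kg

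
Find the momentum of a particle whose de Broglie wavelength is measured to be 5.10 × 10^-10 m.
1.30 × 10^-24 kg·m/s

From the de Broglie relation λ = h/p, we solve for p:

p = h/λ
p = (6.626 × 10^-34 J·s) / (5.10 × 10^-10 m)
p = 1.30 × 10^-24 kg·m/s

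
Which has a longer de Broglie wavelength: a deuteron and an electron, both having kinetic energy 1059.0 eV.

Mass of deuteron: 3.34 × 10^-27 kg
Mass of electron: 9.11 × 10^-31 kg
The electron has the longer wavelength.

Using λ = h/√(2mKE):

For deuteron: λ₁ = h/√(2m₁KE) = 6.22 × 10^-13 m
For electron: λ₂ = h/√(2m₂KE) = 3.77 × 10^-11 m

Since λ ∝ 1/√m at constant kinetic energy, the lighter particle has the longer wavelength.

The electron has the longer de Broglie wavelength.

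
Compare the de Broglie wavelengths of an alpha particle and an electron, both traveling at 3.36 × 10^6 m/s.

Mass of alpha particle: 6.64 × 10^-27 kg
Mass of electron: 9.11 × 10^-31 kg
The electron has the longer wavelength.

Using λ = h/(mv), since both particles have the same velocity, the wavelength depends only on mass.

For alpha particle: λ₁ = h/(m₁v) = 2.97 × 10^-14 m
For electron: λ₂ = h/(m₂v) = 2.16 × 10^-10 m

Since λ ∝ 1/m at constant velocity, the lighter particle has the longer wavelength.

The electron has the longer de Broglie wavelength.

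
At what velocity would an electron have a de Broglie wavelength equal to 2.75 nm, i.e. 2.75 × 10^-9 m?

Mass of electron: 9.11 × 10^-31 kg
2.64 × 10^5 m/s

From λ = h/(mv), solve for v:

v = h/(mλ)
v = (6.626 × 10^-34 J·s) / (9.11 × 10^-31 kg × 2.75 × 10^-9 m)
v = 2.64 × 10^5 m/s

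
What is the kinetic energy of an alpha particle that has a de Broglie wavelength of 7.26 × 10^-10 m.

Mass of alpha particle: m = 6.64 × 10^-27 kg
6.27 × 10^-23 J (or 3.91 × 10^-4 eV)

From λ = h/√(2mKE), we solve for KE:

λ² = h²/(2mKE)
KE = h²/(2mλ²)
KE = (6.626 × 10^-34 J·s)² / (2 × 6.64 × 10^-27 kg × (7.26 × 10^-10 m)²)
KE = 6.27 × 10^-23 J
KE = 3.91 × 10^-4 eV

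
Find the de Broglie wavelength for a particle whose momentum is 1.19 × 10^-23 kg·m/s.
5.57 × 10^-11 m

Using the de Broglie relation λ = h/p:

λ = h/p
λ = (6.626 × 10^-34 J·s) / (1.19 × 10^-23 kg·m/s)
λ = 5.57 × 10^-11 m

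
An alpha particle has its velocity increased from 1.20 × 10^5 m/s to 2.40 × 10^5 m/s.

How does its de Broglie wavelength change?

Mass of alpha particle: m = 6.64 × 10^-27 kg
The wavelength decreases by a factor of 2.

Using λ = h/(mv):

Initial wavelength: λ₁ = h/(mv₁) = 8.32 × 10^-13 m
Final wavelength: λ₂ = h/(mv₂) = 4.16 × 10^-13 m

Since λ ∝ 1/v, when velocity increases by a factor of 2, the wavelength decreases by a factor of 2.

λ₂/λ₁ = v₁/v₂ = 1/2

The wavelength decreases by a factor of 2.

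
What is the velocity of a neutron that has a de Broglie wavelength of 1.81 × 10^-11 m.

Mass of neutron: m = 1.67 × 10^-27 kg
2.19 × 10^4 m/s

From the de Broglie relation λ = h/(mv), we solve for v:

v = h/(mλ)
v = (6.626 × 10^-34 J·s) / (1.67 × 10^-27 kg × 1.81 × 10^-11 m)
v = 2.19 × 10^4 m/s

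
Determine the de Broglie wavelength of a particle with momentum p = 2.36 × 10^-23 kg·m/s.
2.81 × 10^-11 m

Using the de Broglie relation λ = h/p:

λ = h/p
λ = (6.626 × 10^-34 J·s) / (2.36 × 10^-23 kg·m/s)
λ = 2.81 × 10^-11 m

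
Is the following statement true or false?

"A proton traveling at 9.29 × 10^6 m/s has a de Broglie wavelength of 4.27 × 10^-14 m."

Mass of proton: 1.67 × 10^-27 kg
True

The claim is correct.

Using λ = h/(mv):
λ = (6.626 × 10^-34 J·s) / (1.67 × 10^-27 kg × 9.29 × 10^6 m/s)
λ = 4.27 × 10^-14 m

This matches the claimed value.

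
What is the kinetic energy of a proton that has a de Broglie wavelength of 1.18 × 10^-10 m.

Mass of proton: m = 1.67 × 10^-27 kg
9.44 × 10^-21 J (or 0.0589 eV)

From λ = h/√(2mKE), we solve for KE:

λ² = h²/(2mKE)
KE = h²/(2mλ²)
KE = (6.626 × 10^-34 J·s)² / (2 × 1.67 × 10^-27 kg × (1.18 × 10^-10 m)²)
KE = 9.44 × 10^-21 J
KE = 0.0589 eV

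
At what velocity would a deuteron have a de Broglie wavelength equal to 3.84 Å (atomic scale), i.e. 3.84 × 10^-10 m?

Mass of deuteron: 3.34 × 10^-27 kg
5.17 × 10^2 m/s

From λ = h/(mv), solve for v:

v = h/(mλ)
v = (6.626 × 10^-34 J·s) / (3.34 × 10^-27 kg × 3.84 × 10^-10 m)
v = 5.17 × 10^2 m/s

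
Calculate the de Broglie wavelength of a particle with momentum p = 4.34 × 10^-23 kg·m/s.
1.53 × 10^-11 m

Using the de Broglie relation λ = h/p:

λ = h/p
λ = (6.626 × 10^-34 J·s) / (4.34 × 10^-23 kg·m/s)
λ = 1.53 × 10^-11 m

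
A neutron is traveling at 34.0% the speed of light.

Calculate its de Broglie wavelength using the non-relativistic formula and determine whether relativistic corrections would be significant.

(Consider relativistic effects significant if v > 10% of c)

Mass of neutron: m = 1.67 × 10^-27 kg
Yes, relativistic corrections are needed.

Using the non-relativistic de Broglie formula λ = h/(mv):

v = 34.0% × c = 1.019 × 10^8 m/s

λ = h/(mv)
λ = (6.626 × 10^-34 J·s) / (1.67 × 10^-27 kg × 1.019 × 10^8 m/s)
λ = 3.89 × 10^-15 m

Since v = 34.0% of c > 10% of c, relativistic corrections ARE significant and the actual wavelength would differ from this non-relativistic estimate.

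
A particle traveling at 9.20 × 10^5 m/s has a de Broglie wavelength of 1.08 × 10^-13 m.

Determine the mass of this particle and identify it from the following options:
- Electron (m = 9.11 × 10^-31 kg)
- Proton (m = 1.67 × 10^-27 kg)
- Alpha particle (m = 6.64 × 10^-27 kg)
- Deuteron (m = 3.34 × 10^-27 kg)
The particle is an alpha particle.

From λ = h/(mv), solve for mass:

m = h/(λv)
m = (6.626 × 10^-34 J·s) / (1.08 × 10^-13 m × 9.20 × 10^5 m/s)
m = 6.67 × 10^-27 kg

Comparing with the listed masses, this is closest to an alpha particle.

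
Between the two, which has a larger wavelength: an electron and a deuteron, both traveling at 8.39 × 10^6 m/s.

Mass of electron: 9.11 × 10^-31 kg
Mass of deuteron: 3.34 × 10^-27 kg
The electron has the longer wavelength.

Using λ = h/(mv), since both particles have the same velocity, the wavelength depends only on mass.

For electron: λ₁ = h/(m₁v) = 8.67 × 10^-11 m
For deuteron: λ₂ = h/(m₂v) = 2.36 × 10^-14 m

Since λ ∝ 1/m at constant velocity, the lighter particle has the longer wavelength.

The electron has the longer de Broglie wavelength.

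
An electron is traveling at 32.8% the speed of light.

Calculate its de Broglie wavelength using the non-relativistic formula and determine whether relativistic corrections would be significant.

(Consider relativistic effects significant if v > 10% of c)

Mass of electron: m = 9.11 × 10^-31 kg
Yes, relativistic corrections are needed.

Using the non-relativistic de Broglie formula λ = h/(mv):

v = 32.8% × c = 9.833 × 10^7 m/s

λ = h/(mv)
λ = (6.626 × 10^-34 J·s) / (9.11 × 10^-31 kg × 9.833 × 10^7 m/s)
λ = 7.40 × 10^-12 m

Since v = 32.8% of c > 10% of c, relativistic corrections ARE significant and the actual wavelength would differ from this non-relativistic estimate.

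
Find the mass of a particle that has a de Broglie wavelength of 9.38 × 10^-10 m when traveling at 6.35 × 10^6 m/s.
1.11 × 10^-31 kg

From the de Broglie relation λ = h/(mv), we solve for m:

m = h/(λv)
m = (6.626 × 10^-34 J·s) / (9.38 × 10^-10 m × 6.35 × 10^6 m/s)
m = 1.11 × 10^-31 kg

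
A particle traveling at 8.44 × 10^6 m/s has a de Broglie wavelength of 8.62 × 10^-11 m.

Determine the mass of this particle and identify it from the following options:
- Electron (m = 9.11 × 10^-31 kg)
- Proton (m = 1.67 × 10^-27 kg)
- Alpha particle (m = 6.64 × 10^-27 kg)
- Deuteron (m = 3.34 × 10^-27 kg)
The particle is an electron.

From λ = h/(mv), solve for mass:

m = h/(λv)
m = (6.626 × 10^-34 J·s) / (8.62 × 10^-11 m × 8.44 × 10^6 m/s)
m = 9.11 × 10^-31 kg

Comparing with the listed masses, this is closest to an electron.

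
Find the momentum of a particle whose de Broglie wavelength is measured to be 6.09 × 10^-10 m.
1.09 × 10^-24 kg·m/s

From the de Broglie relation λ = h/p, we solve for p:

p = h/λ
p = (6.626 × 10^-34 J·s) / (6.09 × 10^-10 m)
p = 1.09 × 10^-24 kg·m/s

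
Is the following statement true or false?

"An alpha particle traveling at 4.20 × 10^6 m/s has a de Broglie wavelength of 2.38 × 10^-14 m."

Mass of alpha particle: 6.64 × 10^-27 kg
True

The claim is correct.

Using λ = h/(mv):
λ = (6.626 × 10^-34 J·s) / (6.64 × 10^-27 kg × 4.20 × 10^6 m/s)
λ = 2.38 × 10^-14 m

This matches the claimed value.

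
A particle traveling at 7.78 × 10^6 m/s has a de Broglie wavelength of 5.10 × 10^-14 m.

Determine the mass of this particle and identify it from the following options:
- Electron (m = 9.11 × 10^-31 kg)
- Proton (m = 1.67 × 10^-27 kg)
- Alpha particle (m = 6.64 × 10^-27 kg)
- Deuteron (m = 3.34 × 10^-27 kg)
The particle is a proton.

From λ = h/(mv), solve for mass:

m = h/(λv)
m = (6.626 × 10^-34 J·s) / (5.10 × 10^-14 m × 7.78 × 10^6 m/s)
m = 1.67 × 10^-27 kg

Comparing with the listed masses, this is closest to a proton.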